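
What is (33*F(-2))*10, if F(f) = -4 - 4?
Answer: -2640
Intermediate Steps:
F(f) = -8
(33*F(-2))*10 = (33*(-8))*10 = -264*10 = -2640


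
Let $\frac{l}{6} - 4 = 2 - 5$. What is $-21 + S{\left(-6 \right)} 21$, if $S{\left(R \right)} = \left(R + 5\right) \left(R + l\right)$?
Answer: $-21$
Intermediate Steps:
$l = 6$ ($l = 24 + 6 \left(2 - 5\right) = 24 + 6 \left(-3\right) = 24 - 18 = 6$)
$S{\left(R \right)} = \left(5 + R\right) \left(6 + R\right)$ ($S{\left(R \right)} = \left(R + 5\right) \left(R + 6\right) = \left(5 + R\right) \left(6 + R\right)$)
$-21 + S{\left(-6 \right)} 21 = -21 + \left(30 + \left(-6\right)^{2} + 11 \left(-6\right)\right) 21 = -21 + \left(30 + 36 - 66\right) 21 = -21 + 0 \cdot 21 = -21 + 0 = -21$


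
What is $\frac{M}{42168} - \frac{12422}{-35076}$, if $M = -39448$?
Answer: $- \frac{17913899}{30814266} \approx -0.58135$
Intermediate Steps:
$\frac{M}{42168} - \frac{12422}{-35076} = - \frac{39448}{42168} - \frac{12422}{-35076} = \left(-39448\right) \frac{1}{42168} - - \frac{6211}{17538} = - \frac{4931}{5271} + \frac{6211}{17538} = - \frac{17913899}{30814266}$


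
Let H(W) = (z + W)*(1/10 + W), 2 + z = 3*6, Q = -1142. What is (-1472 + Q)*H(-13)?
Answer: 505809/5 ≈ 1.0116e+5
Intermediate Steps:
z = 16 (z = -2 + 3*6 = -2 + 18 = 16)
H(W) = (16 + W)*(1/10 + W)
(-1472 + Q)*H(-13) = (-1472 - 1142)*(8/5 + (-13)**2 + (161/10)*(-13)) = -2614*(8/5 + 169 - 2093/10) = -2614*(-387/10) = 505809/5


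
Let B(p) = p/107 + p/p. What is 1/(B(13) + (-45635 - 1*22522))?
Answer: -107/7292679 ≈ -1.4672e-5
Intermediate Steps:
B(p) = 1 + p/107 (B(p) = p*(1/107) + 1 = p/107 + 1 = 1 + p/107)
1/(B(13) + (-45635 - 1*22522)) = 1/((1 + (1/107)*13) + (-45635 - 1*22522)) = 1/((1 + 13/107) + (-45635 - 22522)) = 1/(120/107 - 68157) = 1/(-7292679/107) = -107/7292679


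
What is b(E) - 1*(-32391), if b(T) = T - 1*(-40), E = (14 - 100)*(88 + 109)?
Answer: 15489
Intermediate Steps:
E = -16942 (E = -86*197 = -16942)
b(T) = 40 + T (b(T) = T + 40 = 40 + T)
b(E) - 1*(-32391) = (40 - 16942) - 1*(-32391) = -16902 + 32391 = 15489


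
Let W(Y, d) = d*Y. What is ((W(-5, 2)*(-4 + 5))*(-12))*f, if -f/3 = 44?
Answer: -15840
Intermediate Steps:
W(Y, d) = Y*d
f = -132 (f = -3*44 = -132)
((W(-5, 2)*(-4 + 5))*(-12))*f = (((-5*2)*(-4 + 5))*(-12))*(-132) = (-10*1*(-12))*(-132) = -10*(-12)*(-132) = 120*(-132) = -15840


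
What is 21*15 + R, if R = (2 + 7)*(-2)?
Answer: 297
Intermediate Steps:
R = -18 (R = 9*(-2) = -18)
21*15 + R = 21*15 - 18 = 315 - 18 = 297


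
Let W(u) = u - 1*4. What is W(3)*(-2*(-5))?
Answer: -10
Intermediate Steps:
W(u) = -4 + u (W(u) = u - 4 = -4 + u)
W(3)*(-2*(-5)) = (-4 + 3)*(-2*(-5)) = -1*10 = -10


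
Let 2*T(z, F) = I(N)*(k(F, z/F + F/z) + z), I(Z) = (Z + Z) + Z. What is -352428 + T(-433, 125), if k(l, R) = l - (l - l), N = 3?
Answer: -353814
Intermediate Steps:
k(l, R) = l (k(l, R) = l - 1*0 = l + 0 = l)
I(Z) = 3*Z (I(Z) = 2*Z + Z = 3*Z)
T(z, F) = 9*F/2 + 9*z/2 (T(z, F) = ((3*3)*(F + z))/2 = (9*(F + z))/2 = (9*F + 9*z)/2 = 9*F/2 + 9*z/2)
-352428 + T(-433, 125) = -352428 + ((9/2)*125 + (9/2)*(-433)) = -352428 + (1125/2 - 3897/2) = -352428 - 1386 = -353814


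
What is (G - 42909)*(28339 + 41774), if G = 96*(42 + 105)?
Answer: -2019044061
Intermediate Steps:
G = 14112 (G = 96*147 = 14112)
(G - 42909)*(28339 + 41774) = (14112 - 42909)*(28339 + 41774) = -28797*70113 = -2019044061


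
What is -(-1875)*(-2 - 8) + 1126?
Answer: -17624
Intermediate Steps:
-(-1875)*(-2 - 8) + 1126 = -(-1875)*(-10) + 1126 = -375*50 + 1126 = -18750 + 1126 = -17624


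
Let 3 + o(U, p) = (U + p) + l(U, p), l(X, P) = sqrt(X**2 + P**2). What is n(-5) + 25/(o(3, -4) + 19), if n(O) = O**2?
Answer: 105/4 ≈ 26.250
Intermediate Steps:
l(X, P) = sqrt(P**2 + X**2)
o(U, p) = -3 + U + p + sqrt(U**2 + p**2) (o(U, p) = -3 + ((U + p) + sqrt(p**2 + U**2)) = -3 + ((U + p) + sqrt(U**2 + p**2)) = -3 + (U + p + sqrt(U**2 + p**2)) = -3 + U + p + sqrt(U**2 + p**2))
n(-5) + 25/(o(3, -4) + 19) = (-5)**2 + 25/((-3 + 3 - 4 + sqrt(3**2 + (-4)**2)) + 19) = 25 + 25/((-3 + 3 - 4 + sqrt(9 + 16)) + 19) = 25 + 25/((-3 + 3 - 4 + sqrt(25)) + 19) = 25 + 25/((-3 + 3 - 4 + 5) + 19) = 25 + 25/(1 + 19) = 25 + 25/20 = 25 + (1/20)*25 = 25 + 5/4 = 105/4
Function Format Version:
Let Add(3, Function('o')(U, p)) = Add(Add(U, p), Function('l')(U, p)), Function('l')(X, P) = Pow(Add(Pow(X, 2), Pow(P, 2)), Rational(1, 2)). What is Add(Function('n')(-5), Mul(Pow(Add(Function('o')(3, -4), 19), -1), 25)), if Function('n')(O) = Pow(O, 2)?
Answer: Rational(105, 4) ≈ 26.250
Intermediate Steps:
Function('l')(X, P) = Pow(Add(Pow(P, 2), Pow(X, 2)), Rational(1, 2))
Function('o')(U, p) = Add(-3, U, p, Pow(Add(Pow(U, 2), Pow(p, 2)), Rational(1, 2))) (Function('o')(U, p) = Add(-3, Add(Add(U, p), Pow(Add(Pow(p, 2), Pow(U, 2)), Rational(1, 2)))) = Add(-3, Add(Add(U, p), Pow(Add(Pow(U, 2), Pow(p, 2)), Rational(1, 2)))) = Add(-3, Add(U, p, Pow(Add(Pow(U, 2), Pow(p, 2)), Rational(1, 2)))) = Add(-3, U, p, Pow(Add(Pow(U, 2), Pow(p, 2)), Rational(1, 2))))
Add(Function('n')(-5), Mul(Pow(Add(Function('o')(3, -4), 19), -1), 25)) = Add(Pow(-5, 2), Mul(Pow(Add(Add(-3, 3, -4, Pow(Add(Pow(3, 2), Pow(-4, 2)), Rational(1, 2))), 19), -1), 25)) = Add(25, Mul(Pow(Add(Add(-3, 3, -4, Pow(Add(9, 16), Rational(1, 2))), 19), -1), 25)) = Add(25, Mul(Pow(Add(Add(-3, 3, -4, Pow(25, Rational(1, 2))), 19), -1), 25)) = Add(25, Mul(Pow(Add(Add(-3, 3, -4, 5), 19), -1), 25)) = Add(25, Mul(Pow(Add(1, 19), -1), 25)) = Add(25, Mul(Pow(20, -1), 25)) = Add(25, Mul(Rational(1, 20), 25)) = Add(25, Rational(5, 4)) = Rational(105, 4)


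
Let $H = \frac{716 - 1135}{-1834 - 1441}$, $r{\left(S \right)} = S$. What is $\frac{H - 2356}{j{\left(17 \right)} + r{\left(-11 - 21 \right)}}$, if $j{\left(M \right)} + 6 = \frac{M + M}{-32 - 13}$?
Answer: $\frac{69439329}{1142320} \approx 60.788$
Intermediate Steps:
$j{\left(M \right)} = -6 - \frac{2 M}{45}$ ($j{\left(M \right)} = -6 + \frac{M + M}{-32 - 13} = -6 + \frac{2 M}{-45} = -6 + 2 M \left(- \frac{1}{45}\right) = -6 - \frac{2 M}{45}$)
$H = \frac{419}{3275}$ ($H = - \frac{419}{-3275} = \left(-419\right) \left(- \frac{1}{3275}\right) = \frac{419}{3275} \approx 0.12794$)
$\frac{H - 2356}{j{\left(17 \right)} + r{\left(-11 - 21 \right)}} = \frac{\frac{419}{3275} - 2356}{\left(-6 - \frac{34}{45}\right) - 32} = - \frac{7715481}{3275 \left(\left(-6 - \frac{34}{45}\right) - 32\right)} = - \frac{7715481}{3275 \left(- \frac{304}{45} - 32\right)} = - \frac{7715481}{3275 \left(- \frac{1744}{45}\right)} = \left(- \frac{7715481}{3275}\right) \left(- \frac{45}{1744}\right) = \frac{69439329}{1142320}$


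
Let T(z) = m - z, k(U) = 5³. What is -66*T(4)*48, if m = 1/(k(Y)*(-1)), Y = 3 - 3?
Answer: 1587168/125 ≈ 12697.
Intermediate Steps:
Y = 0
k(U) = 125
m = -1/125 (m = 1/(125*(-1)) = 1/(-125) = -1/125 ≈ -0.0080000)
T(z) = -1/125 - z
-66*T(4)*48 = -66*(-1/125 - 1*4)*48 = -66*(-1/125 - 4)*48 = -66*(-501/125)*48 = (33066/125)*48 = 1587168/125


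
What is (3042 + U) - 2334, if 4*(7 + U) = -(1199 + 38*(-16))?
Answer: 2213/4 ≈ 553.25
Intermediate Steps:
U = -619/4 (U = -7 + (-(1199 + 38*(-16)))/4 = -7 + (-(1199 - 608))/4 = -7 + (-1*591)/4 = -7 + (¼)*(-591) = -7 - 591/4 = -619/4 ≈ -154.75)
(3042 + U) - 2334 = (3042 - 619/4) - 2334 = 11549/4 - 2334 = 2213/4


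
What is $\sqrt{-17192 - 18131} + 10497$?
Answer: $10497 + i \sqrt{35323} \approx 10497.0 + 187.94 i$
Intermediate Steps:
$\sqrt{-17192 - 18131} + 10497 = \sqrt{-35323} + 10497 = i \sqrt{35323} + 10497 = 10497 + i \sqrt{35323}$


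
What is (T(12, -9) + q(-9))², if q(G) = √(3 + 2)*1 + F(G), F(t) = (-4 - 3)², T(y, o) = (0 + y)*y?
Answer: (193 + √5)² ≈ 38117.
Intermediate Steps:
T(y, o) = y² (T(y, o) = y*y = y²)
F(t) = 49 (F(t) = (-7)² = 49)
q(G) = 49 + √5 (q(G) = √(3 + 2)*1 + 49 = √5*1 + 49 = √5 + 49 = 49 + √5)
(T(12, -9) + q(-9))² = (12² + (49 + √5))² = (144 + (49 + √5))² = (193 + √5)²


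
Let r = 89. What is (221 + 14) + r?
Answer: 324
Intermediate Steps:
(221 + 14) + r = (221 + 14) + 89 = 235 + 89 = 324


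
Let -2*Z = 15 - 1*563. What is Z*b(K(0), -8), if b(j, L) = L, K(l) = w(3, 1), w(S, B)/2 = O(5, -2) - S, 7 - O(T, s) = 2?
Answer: -2192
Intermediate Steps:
Z = 274 (Z = -(15 - 1*563)/2 = -(15 - 563)/2 = -½*(-548) = 274)
O(T, s) = 5 (O(T, s) = 7 - 1*2 = 7 - 2 = 5)
w(S, B) = 10 - 2*S (w(S, B) = 2*(5 - S) = 10 - 2*S)
K(l) = 4 (K(l) = 10 - 2*3 = 10 - 6 = 4)
Z*b(K(0), -8) = 274*(-8) = -2192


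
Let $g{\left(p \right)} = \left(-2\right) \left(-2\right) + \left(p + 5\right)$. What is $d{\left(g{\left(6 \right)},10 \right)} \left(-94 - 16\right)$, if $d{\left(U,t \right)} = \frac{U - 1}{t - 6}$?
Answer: $-385$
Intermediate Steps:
$g{\left(p \right)} = 9 + p$ ($g{\left(p \right)} = 4 + \left(5 + p\right) = 9 + p$)
$d{\left(U,t \right)} = \frac{-1 + U}{-6 + t}$
$d{\left(g{\left(6 \right)},10 \right)} \left(-94 - 16\right) = \frac{-1 + \left(9 + 6\right)}{-6 + 10} \left(-94 - 16\right) = \frac{-1 + 15}{4} \left(-110\right) = \frac{1}{4} \cdot 14 \left(-110\right) = \frac{7}{2} \left(-110\right) = -385$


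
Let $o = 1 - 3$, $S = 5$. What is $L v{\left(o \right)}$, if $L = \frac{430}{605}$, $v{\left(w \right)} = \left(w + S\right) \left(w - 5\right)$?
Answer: $- \frac{1806}{121} \approx -14.926$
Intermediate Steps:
$o = -2$
$v{\left(w \right)} = \left(-5 + w\right) \left(5 + w\right)$ ($v{\left(w \right)} = \left(w + 5\right) \left(w - 5\right) = \left(5 + w\right) \left(-5 + w\right) = \left(-5 + w\right) \left(5 + w\right)$)
$L = \frac{86}{121}$ ($L = 430 \cdot \frac{1}{605} = \frac{86}{121} \approx 0.71074$)
$L v{\left(o \right)} = \frac{86 \left(-25 + \left(-2\right)^{2}\right)}{121} = \frac{86 \left(-25 + 4\right)}{121} = \frac{86}{121} \left(-21\right) = - \frac{1806}{121}$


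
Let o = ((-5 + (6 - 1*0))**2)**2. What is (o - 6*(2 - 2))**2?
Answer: 1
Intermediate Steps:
o = 1 (o = ((-5 + (6 + 0))**2)**2 = ((-5 + 6)**2)**2 = (1**2)**2 = 1**2 = 1)
(o - 6*(2 - 2))**2 = (1 - 6*(2 - 2))**2 = (1 - 6*0)**2 = (1 + 0)**2 = 1**2 = 1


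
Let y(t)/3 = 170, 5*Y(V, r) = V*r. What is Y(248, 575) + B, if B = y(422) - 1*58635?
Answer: -29605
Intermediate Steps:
Y(V, r) = V*r/5 (Y(V, r) = (V*r)/5 = V*r/5)
y(t) = 510 (y(t) = 3*170 = 510)
B = -58125 (B = 510 - 1*58635 = 510 - 58635 = -58125)
Y(248, 575) + B = (⅕)*248*575 - 58125 = 28520 - 58125 = -29605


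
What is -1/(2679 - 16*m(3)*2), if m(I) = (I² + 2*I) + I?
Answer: -1/2103 ≈ -0.00047551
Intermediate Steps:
m(I) = I² + 3*I
-1/(2679 - 16*m(3)*2) = -1/(2679 - 48*(3 + 3)*2) = -1/(2679 - 48*6*2) = -1/(2679 - 16*18*2) = -1/(2679 - 288*2) = -1/(2679 - 576) = -1/2103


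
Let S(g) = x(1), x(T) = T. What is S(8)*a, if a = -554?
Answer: -554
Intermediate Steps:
S(g) = 1
S(8)*a = 1*(-554) = -554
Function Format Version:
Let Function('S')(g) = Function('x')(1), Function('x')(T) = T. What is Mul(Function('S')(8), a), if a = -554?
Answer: -554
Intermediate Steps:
Function('S')(g) = 1
Mul(Function('S')(8), a) = Mul(1, -554) = -554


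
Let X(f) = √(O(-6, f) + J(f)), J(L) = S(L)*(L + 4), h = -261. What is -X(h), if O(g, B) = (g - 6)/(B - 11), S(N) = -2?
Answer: -√594235/34 ≈ -22.673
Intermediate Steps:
J(L) = -8 - 2*L (J(L) = -2*(L + 4) = -2*(4 + L) = -8 - 2*L)
O(g, B) = (-6 + g)/(-11 + B)
X(f) = √(-8 - 12/(-11 + f) - 2*f) (X(f) = √((-6 - 6)/(-11 + f) + (-8 - 2*f)) = √(-12/(-11 + f) + (-8 - 2*f)) = √(-8 - 12/(-11 + f) - 2*f))
-X(h) = -√(-8 - 12/(-11 - 261) - 2*(-261)) = -√(-8 - 12/(-272) + 522) = -√(-8 - 12*(-1/272) + 522) = -√(-8 + 3/68 + 522) = -√(34955/68) = -√594235/34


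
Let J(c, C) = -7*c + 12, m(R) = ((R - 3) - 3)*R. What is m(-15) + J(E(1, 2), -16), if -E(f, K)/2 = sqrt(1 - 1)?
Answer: 327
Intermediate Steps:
E(f, K) = 0 (E(f, K) = -2*sqrt(1 - 1) = -2*sqrt(0) = -2*0 = 0)
m(R) = R*(-6 + R) (m(R) = ((-3 + R) - 3)*R = (-6 + R)*R = R*(-6 + R))
J(c, C) = 12 - 7*c
m(-15) + J(E(1, 2), -16) = -15*(-6 - 15) + (12 - 7*0) = -15*(-21) + (12 + 0) = 315 + 12 = 327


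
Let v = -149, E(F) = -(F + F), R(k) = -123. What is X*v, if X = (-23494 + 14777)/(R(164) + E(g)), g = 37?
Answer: -1298833/197 ≈ -6593.1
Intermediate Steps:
E(F) = -2*F
X = 8717/197 (X = (-23494 + 14777)/(-123 - 2*37) = -8717/(-123 - 74) = -8717/(-197) = -8717*(-1/197) = 8717/197 ≈ 44.249)
X*v = (8717/197)*(-149) = -1298833/197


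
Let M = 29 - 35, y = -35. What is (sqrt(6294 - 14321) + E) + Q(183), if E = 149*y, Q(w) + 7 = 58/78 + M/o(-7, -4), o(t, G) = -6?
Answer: -203590/39 + I*sqrt(8027) ≈ -5220.3 + 89.594*I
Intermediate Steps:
M = -6
Q(w) = -205/39 (Q(w) = -7 + (58/78 - 6/(-6)) = -7 + (58*(1/78) - 6*(-1/6)) = -7 + (29/39 + 1) = -7 + 68/39 = -205/39)
E = -5215 (E = 149*(-35) = -5215)
(sqrt(6294 - 14321) + E) + Q(183) = (sqrt(6294 - 14321) - 5215) - 205/39 = (sqrt(-8027) - 5215) - 205/39 = (I*sqrt(8027) - 5215) - 205/39 = (-5215 + I*sqrt(8027)) - 205/39 = -203590/39 + I*sqrt(8027)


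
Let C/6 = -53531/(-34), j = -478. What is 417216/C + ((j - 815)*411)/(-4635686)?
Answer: 10988247702277/248152907266 ≈ 44.280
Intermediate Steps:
C = 160593/17 (C = 6*(-53531/(-34)) = 6*(-53531*(-1/34)) = 6*(53531/34) = 160593/17 ≈ 9446.6)
417216/C + ((j - 815)*411)/(-4635686) = 417216/(160593/17) + ((-478 - 815)*411)/(-4635686) = 417216*(17/160593) - 1293*411*(-1/4635686) = 2364224/53531 - 531423*(-1/4635686) = 2364224/53531 + 531423/4635686 = 10988247702277/248152907266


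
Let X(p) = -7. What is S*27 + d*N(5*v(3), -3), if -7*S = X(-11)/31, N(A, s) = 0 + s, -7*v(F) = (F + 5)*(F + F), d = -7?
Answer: 678/31 ≈ 21.871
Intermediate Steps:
v(F) = -2*F*(5 + F)/7 (v(F) = -(F + 5)*(F + F)/7 = -(5 + F)*2*F/7 = -2*F*(5 + F)/7)
N(A, s) = s
S = 1/31 (S = -(-1)/31 = -1/7*(-7/31) = 1/31 ≈ 0.032258)
S*27 + d*N(5*v(3), -3) = (1/31)*27 - 7*(-3) = 27/31 + 21 = 678/31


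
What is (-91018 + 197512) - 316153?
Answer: -209659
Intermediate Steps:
(-91018 + 197512) - 316153 = 106494 - 316153 = -209659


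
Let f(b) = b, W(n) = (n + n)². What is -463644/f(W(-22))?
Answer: -115911/484 ≈ -239.49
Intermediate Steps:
W(n) = 4*n² (W(n) = (2*n)² = 4*n²)
-463644/f(W(-22)) = -463644/(4*(-22)²) = -463644/(4*484) = -463644/1936 = -463644*1/1936 = -115911/484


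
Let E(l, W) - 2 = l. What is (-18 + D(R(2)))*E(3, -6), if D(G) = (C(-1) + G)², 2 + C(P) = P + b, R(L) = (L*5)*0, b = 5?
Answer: -70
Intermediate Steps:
E(l, W) = 2 + l
R(L) = 0 (R(L) = (5*L)*0 = 0)
C(P) = 3 + P (C(P) = -2 + (P + 5) = -2 + (5 + P) = 3 + P)
D(G) = (2 + G)² (D(G) = ((3 - 1) + G)² = (2 + G)²)
(-18 + D(R(2)))*E(3, -6) = (-18 + (2 + 0)²)*(2 + 3) = (-18 + 2²)*5 = (-18 + 4)*5 = -14*5 = -70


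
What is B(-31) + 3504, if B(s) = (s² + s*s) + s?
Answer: 5395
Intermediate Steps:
B(s) = s + 2*s² (B(s) = (s² + s²) + s = 2*s² + s = s + 2*s²)
B(-31) + 3504 = -31*(1 + 2*(-31)) + 3504 = -31*(1 - 62) + 3504 = -31*(-61) + 3504 = 1891 + 3504 = 5395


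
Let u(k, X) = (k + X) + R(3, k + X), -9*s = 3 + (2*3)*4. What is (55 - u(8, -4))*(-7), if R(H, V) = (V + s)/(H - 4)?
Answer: -364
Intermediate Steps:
s = -3 (s = -(3 + (2*3)*4)/9 = -(3 + 6*4)/9 = -(3 + 24)/9 = -1/9*27 = -3)
R(H, V) = (-3 + V)/(-4 + H) (R(H, V) = (V - 3)/(H - 4) = (-3 + V)/(-4 + H))
u(k, X) = 3 (u(k, X) = (k + X) + (-3 + (k + X))/(-4 + 3) = (X + k) + (-3 + (X + k))/(-1) = (X + k) - (-3 + X + k) = (X + k) + (3 - X - k) = 3)
(55 - u(8, -4))*(-7) = (55 - 1*3)*(-7) = (55 - 3)*(-7) = 52*(-7) = -364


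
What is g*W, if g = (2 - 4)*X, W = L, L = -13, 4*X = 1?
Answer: 13/2 ≈ 6.5000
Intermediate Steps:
X = ¼ (X = (¼)*1 = ¼ ≈ 0.25000)
W = -13
g = -½ (g = (2 - 4)*(¼) = -2*¼ = -½ ≈ -0.50000)
g*W = -½*(-13) = 13/2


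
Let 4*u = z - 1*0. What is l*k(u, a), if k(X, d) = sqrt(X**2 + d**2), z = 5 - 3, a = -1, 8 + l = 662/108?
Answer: -101*sqrt(5)/108 ≈ -2.0911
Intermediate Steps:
l = -101/54 (l = -8 + 662/108 = -8 + 662*(1/108) = -8 + 331/54 = -101/54 ≈ -1.8704)
z = 2
u = 1/2 (u = (2 - 1*0)/4 = (2 + 0)/4 = (1/4)*2 = 1/2 ≈ 0.50000)
l*k(u, a) = -101*sqrt((1/2)**2 + (-1)**2)/54 = -101*sqrt(1/4 + 1)/54 = -101*sqrt(5)/108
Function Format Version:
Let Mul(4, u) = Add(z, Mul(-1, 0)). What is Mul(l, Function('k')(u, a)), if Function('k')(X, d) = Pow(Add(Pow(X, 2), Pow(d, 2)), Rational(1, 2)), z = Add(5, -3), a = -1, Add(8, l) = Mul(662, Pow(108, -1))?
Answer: Mul(Rational(-101, 108), Pow(5, Rational(1, 2))) ≈ -2.0911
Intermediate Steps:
l = Rational(-101, 54) (l = Add(-8, Mul(662, Pow(108, -1))) = Add(-8, Mul(662, Rational(1, 108))) = Add(-8, Rational(331, 54)) = Rational(-101, 54) ≈ -1.8704)
z = 2
u = Rational(1, 2) (u = Mul(Rational(1, 4), Add(2, Mul(-1, 0))) = Mul(Rational(1, 4), Add(2, 0)) = Mul(Rational(1, 4), 2) = Rational(1, 2) ≈ 0.50000)
Mul(l, Function('k')(u, a)) = Mul(Rational(-101, 54), Pow(Add(Pow(Rational(1, 2), 2), Pow(-1, 2)), Rational(1, 2))) = Mul(Rational(-101, 54), Pow(Add(Rational(1, 4), 1), Rational(1, 2))) = Mul(Rational(-101, 54), Pow(Rational(5, 4), Rational(1, 2))) = Mul(Rational(-101, 54), Mul(Rational(1, 2), Pow(5, Rational(1, 2)))) = Mul(Rational(-101, 108), Pow(5, Rational(1, 2)))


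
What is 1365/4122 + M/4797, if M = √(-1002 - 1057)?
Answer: 455/1374 + I*√2059/4797 ≈ 0.33115 + 0.0094593*I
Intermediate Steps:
M = I*√2059 (M = √(-2059) = I*√2059 ≈ 45.376*I)
1365/4122 + M/4797 = 1365/4122 + (I*√2059)/4797 = 1365*(1/4122) + (I*√2059)*(1/4797) = 455/1374 + I*√2059/4797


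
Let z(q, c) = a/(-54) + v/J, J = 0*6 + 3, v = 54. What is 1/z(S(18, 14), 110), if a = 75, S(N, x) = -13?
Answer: 18/299 ≈ 0.060201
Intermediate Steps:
J = 3 (J = 0 + 3 = 3)
z(q, c) = 299/18 (z(q, c) = 75/(-54) + 54/3 = 75*(-1/54) + 54*(⅓) = -25/18 + 18 = 299/18)
1/z(S(18, 14), 110) = 1/(299/18) = 18/299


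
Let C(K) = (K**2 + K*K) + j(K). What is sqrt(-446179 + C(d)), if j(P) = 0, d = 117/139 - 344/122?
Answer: I*sqrt(32076781079057)/8479 ≈ 667.96*I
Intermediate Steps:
d = -16771/8479 (d = 117*(1/139) - 344*1/122 = 117/139 - 172/61 = -16771/8479 ≈ -1.9779)
C(K) = 2*K**2 (C(K) = (K**2 + K*K) + 0 = (K**2 + K**2) + 0 = 2*K**2 + 0 = 2*K**2)
sqrt(-446179 + C(d)) = sqrt(-446179 + 2*(-16771/8479)**2) = sqrt(-446179 + 2*(281266441/71893441)) = sqrt(-446179 + 562532882/71893441) = sqrt(-32076781079057/71893441) = I*sqrt(32076781079057)/8479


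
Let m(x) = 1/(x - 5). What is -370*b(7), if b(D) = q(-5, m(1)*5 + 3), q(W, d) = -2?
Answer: 740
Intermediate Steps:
m(x) = 1/(-5 + x)
b(D) = -2
-370*b(7) = -370*(-2) = 740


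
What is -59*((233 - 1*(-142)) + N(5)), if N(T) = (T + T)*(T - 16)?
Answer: -15635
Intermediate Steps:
N(T) = 2*T*(-16 + T) (N(T) = (2*T)*(-16 + T) = 2*T*(-16 + T))
-59*((233 - 1*(-142)) + N(5)) = -59*((233 - 1*(-142)) + 2*5*(-16 + 5)) = -59*((233 + 142) + 2*5*(-11)) = -59*(375 - 110) = -59*265 = -15635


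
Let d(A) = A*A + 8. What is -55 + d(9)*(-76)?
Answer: -6819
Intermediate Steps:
d(A) = 8 + A² (d(A) = A² + 8 = 8 + A²)
-55 + d(9)*(-76) = -55 + (8 + 9²)*(-76) = -55 + (8 + 81)*(-76) = -55 + 89*(-76) = -55 - 6764 = -6819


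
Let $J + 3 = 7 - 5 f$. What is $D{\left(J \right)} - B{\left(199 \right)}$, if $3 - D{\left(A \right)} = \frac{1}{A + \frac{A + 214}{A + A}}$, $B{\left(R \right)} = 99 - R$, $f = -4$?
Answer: $\frac{71561}{695} \approx 102.97$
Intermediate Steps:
$J = 24$ ($J = -3 + \left(7 - -20\right) = -3 + \left(7 + 20\right) = -3 + 27 = 24$)
$D{\left(A \right)} = 3 - \frac{1}{A + \frac{214 + A}{2 A}}$ ($D{\left(A \right)} = 3 - \frac{1}{A + \frac{A + 214}{A + A}} = 3 - \frac{1}{A + \frac{214 + A}{2 A}}$)
$D{\left(J \right)} - B{\left(199 \right)} = \frac{642 + 24 + 6 \cdot 24^{2}}{214 + 24 + 2 \cdot 24^{2}} - \left(99 - 199\right) = \frac{642 + 24 + 6 \cdot 576}{214 + 24 + 2 \cdot 576} - \left(99 - 199\right) = \frac{642 + 24 + 3456}{214 + 24 + 1152} - -100 = \frac{1}{1390} \cdot 4122 + 100 = \frac{2061}{695} + 100 = \frac{71561}{695}$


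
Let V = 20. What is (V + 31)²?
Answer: 2601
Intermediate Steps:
(V + 31)² = (20 + 31)² = 51² = 2601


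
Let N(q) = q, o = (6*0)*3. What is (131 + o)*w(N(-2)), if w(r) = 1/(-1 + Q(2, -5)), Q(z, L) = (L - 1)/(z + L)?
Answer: 131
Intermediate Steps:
Q(z, L) = (-1 + L)/(L + z)
o = 0 (o = 0*3 = 0)
w(r) = 1 (w(r) = 1/(-1 + (-1 - 5)/(-5 + 2)) = 1/(-1 - 6/(-3)) = 1/(-1 - ⅓*(-6)) = 1/(-1 + 2) = 1/1 = 1)
(131 + o)*w(N(-2)) = (131 + 0)*1 = 131*1 = 131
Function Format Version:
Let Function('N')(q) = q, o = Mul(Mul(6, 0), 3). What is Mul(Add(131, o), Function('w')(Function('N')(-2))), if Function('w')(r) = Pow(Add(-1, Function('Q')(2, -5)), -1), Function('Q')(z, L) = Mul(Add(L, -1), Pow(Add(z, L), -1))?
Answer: 131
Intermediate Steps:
Function('Q')(z, L) = Mul(Pow(Add(L, z), -1), Add(-1, L)) (Function('Q')(z, L) = Mul(Add(-1, L), Pow(Add(L, z), -1)) = Mul(Pow(Add(L, z), -1), Add(-1, L)))
o = 0 (o = Mul(0, 3) = 0)
Function('w')(r) = 1 (Function('w')(r) = Pow(Add(-1, Mul(Pow(Add(-5, 2), -1), Add(-1, -5))), -1) = Pow(Add(-1, Mul(Pow(-3, -1), -6)), -1) = Pow(Add(-1, Mul(Rational(-1, 3), -6)), -1) = Pow(Add(-1, 2), -1) = Pow(1, -1) = 1)
Mul(Add(131, o), Function('w')(Function('N')(-2))) = Mul(Add(131, 0), 1) = Mul(131, 1) = 131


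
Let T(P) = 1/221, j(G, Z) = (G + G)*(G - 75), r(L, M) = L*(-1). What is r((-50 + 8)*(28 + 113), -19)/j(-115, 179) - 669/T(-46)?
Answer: -3230497689/21850 ≈ -1.4785e+5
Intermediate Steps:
r(L, M) = -L
j(G, Z) = 2*G*(-75 + G) (j(G, Z) = (2*G)*(-75 + G) = 2*G*(-75 + G))
T(P) = 1/221
r((-50 + 8)*(28 + 113), -19)/j(-115, 179) - 669/T(-46) = (-(-50 + 8)*(28 + 113))/((2*(-115)*(-75 - 115))) - 669/1/221 = (-(-42)*141)/((2*(-115)*(-190))) - 669*221 = -1*(-5922)/43700 - 147849 = 5922*(1/43700) - 147849 = 2961/21850 - 147849 = -3230497689/21850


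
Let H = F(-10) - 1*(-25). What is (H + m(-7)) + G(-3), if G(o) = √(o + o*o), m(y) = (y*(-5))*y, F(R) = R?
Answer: -230 + √6 ≈ -227.55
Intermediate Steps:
m(y) = -5*y² (m(y) = (-5*y)*y = -5*y²)
H = 15 (H = -10 - 1*(-25) = -10 + 25 = 15)
G(o) = √(o + o²)
(H + m(-7)) + G(-3) = (15 - 5*(-7)²) + √(-3*(1 - 3)) = (15 - 5*49) + √(-3*(-2)) = (15 - 245) + √6 = -230 + √6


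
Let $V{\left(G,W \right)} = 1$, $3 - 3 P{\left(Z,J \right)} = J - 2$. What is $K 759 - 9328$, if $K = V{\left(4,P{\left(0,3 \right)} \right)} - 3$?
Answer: $-10846$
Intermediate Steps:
$P{\left(Z,J \right)} = \frac{5}{3} - \frac{J}{3}$ ($P{\left(Z,J \right)} = 1 - \frac{J - 2}{3} = 1 - \frac{-2 + J}{3} = 1 - \left(- \frac{2}{3} + \frac{J}{3}\right) = \frac{5}{3} - \frac{J}{3}$)
$K = -2$ ($K = 1 - 3 = -2$)
$K 759 - 9328 = \left(-2\right) 759 - 9328 = -1518 - 9328 = -10846$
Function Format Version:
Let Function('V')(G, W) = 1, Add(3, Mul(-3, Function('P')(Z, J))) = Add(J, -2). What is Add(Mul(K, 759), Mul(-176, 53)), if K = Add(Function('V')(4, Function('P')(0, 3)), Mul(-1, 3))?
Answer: -10846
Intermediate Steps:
Function('P')(Z, J) = Add(Rational(5, 3), Mul(Rational(-1, 3), J)) (Function('P')(Z, J) = Add(1, Mul(Rational(-1, 3), Add(J, -2))) = Add(1, Mul(Rational(-1, 3), Add(-2, J))) = Add(1, Add(Rational(2, 3), Mul(Rational(-1, 3), J))) = Add(Rational(5, 3), Mul(Rational(-1, 3), J)))
K = -2 (K = Add(1, Mul(-1, 3)) = Add(1, -3) = -2)
Add(Mul(K, 759), Mul(-176, 53)) = Add(Mul(-2, 759), Mul(-176, 53)) = Add(-1518, -9328) = -10846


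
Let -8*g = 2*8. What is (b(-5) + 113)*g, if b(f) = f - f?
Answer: -226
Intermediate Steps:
b(f) = 0
g = -2 (g = -8/4 = -⅛*16 = -2)
(b(-5) + 113)*g = (0 + 113)*(-2) = 113*(-2) = -226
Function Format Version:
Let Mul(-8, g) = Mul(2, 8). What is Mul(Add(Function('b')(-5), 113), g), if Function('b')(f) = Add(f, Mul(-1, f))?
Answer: -226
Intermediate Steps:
Function('b')(f) = 0
g = -2 (g = Mul(Rational(-1, 8), Mul(2, 8)) = Mul(Rational(-1, 8), 16) = -2)
Mul(Add(Function('b')(-5), 113), g) = Mul(Add(0, 113), -2) = Mul(113, -2) = -226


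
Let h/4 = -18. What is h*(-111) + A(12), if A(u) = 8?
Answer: 8000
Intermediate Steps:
h = -72 (h = 4*(-18) = -72)
h*(-111) + A(12) = -72*(-111) + 8 = 7992 + 8 = 8000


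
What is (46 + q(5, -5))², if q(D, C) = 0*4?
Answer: 2116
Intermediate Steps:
q(D, C) = 0
(46 + q(5, -5))² = (46 + 0)² = 46² = 2116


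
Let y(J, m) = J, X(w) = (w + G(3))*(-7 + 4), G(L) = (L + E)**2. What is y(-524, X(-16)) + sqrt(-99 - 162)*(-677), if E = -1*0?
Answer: -524 - 2031*I*sqrt(29) ≈ -524.0 - 10937.0*I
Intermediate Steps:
E = 0
G(L) = L**2 (G(L) = (L + 0)**2 = L**2)
X(w) = -27 - 3*w (X(w) = (w + 3**2)*(-7 + 4) = (w + 9)*(-3) = (9 + w)*(-3) = -27 - 3*w)
y(-524, X(-16)) + sqrt(-99 - 162)*(-677) = -524 + sqrt(-99 - 162)*(-677) = -524 + sqrt(-261)*(-677) = -524 + (3*I*sqrt(29))*(-677) = -524 - 2031*I*sqrt(29)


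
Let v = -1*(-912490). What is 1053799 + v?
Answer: 1966289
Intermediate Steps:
v = 912490
1053799 + v = 1053799 + 912490 = 1966289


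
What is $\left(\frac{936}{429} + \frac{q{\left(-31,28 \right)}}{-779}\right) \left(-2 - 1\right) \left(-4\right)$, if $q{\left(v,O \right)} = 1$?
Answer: $\frac{224220}{8569} \approx 26.166$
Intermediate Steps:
$\left(\frac{936}{429} + \frac{q{\left(-31,28 \right)}}{-779}\right) \left(-2 - 1\right) \left(-4\right) = \left(\frac{936}{429} + 1 \frac{1}{-779}\right) \left(-2 - 1\right) \left(-4\right) = \left(936 \cdot \frac{1}{429} + 1 \left(- \frac{1}{779}\right)\right) \left(\left(-3\right) \left(-4\right)\right) = \left(\frac{24}{11} - \frac{1}{779}\right) 12 = \frac{18685}{8569} \cdot 12 = \frac{224220}{8569}$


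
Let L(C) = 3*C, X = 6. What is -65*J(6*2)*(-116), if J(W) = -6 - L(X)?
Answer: -180960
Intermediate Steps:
J(W) = -24 (J(W) = -6 - 3*6 = -6 - 1*18 = -6 - 18 = -24)
-65*J(6*2)*(-116) = -65*(-24)*(-116) = 1560*(-116) = -180960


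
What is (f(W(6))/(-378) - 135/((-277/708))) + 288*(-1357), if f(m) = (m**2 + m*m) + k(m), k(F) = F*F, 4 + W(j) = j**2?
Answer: -6814250300/17451 ≈ -3.9048e+5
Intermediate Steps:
W(j) = -4 + j**2
k(F) = F**2
f(m) = 3*m**2 (f(m) = (m**2 + m*m) + m**2 = (m**2 + m**2) + m**2 = 2*m**2 + m**2 = 3*m**2)
(f(W(6))/(-378) - 135/((-277/708))) + 288*(-1357) = ((3*(-4 + 6**2)**2)/(-378) - 135/((-277/708))) + 288*(-1357) = ((3*(-4 + 36)**2)*(-1/378) - 135/((-277*1/708))) - 390816 = ((3*32**2)*(-1/378) - 135/(-277/708)) - 390816 = ((3*1024)*(-1/378) - 135*(-708/277)) - 390816 = (3072*(-1/378) + 95580/277) - 390816 = (-512/63 + 95580/277) - 390816 = 5879716/17451 - 390816 = -6814250300/17451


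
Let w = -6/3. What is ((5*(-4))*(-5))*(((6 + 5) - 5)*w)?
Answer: -1200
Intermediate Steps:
w = -2 (w = -6*⅓ = -2)
((5*(-4))*(-5))*(((6 + 5) - 5)*w) = ((5*(-4))*(-5))*(((6 + 5) - 5)*(-2)) = (-20*(-5))*((11 - 5)*(-2)) = 100*(6*(-2)) = 100*(-12) = -1200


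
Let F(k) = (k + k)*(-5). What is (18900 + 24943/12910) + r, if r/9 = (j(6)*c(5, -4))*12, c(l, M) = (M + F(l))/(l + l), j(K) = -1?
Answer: 50310611/2582 ≈ 19485.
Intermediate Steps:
F(k) = -10*k (F(k) = (2*k)*(-5) = -10*k)
c(l, M) = (M - 10*l)/(2*l) (c(l, M) = (M - 10*l)/(l + l) = (M - 10*l)/((2*l)) = (M - 10*l)*(1/(2*l)) = (M - 10*l)/(2*l))
r = 2916/5 (r = 9*(-(-5 + (½)*(-4)/5)*12) = 9*(-(-5 + (½)*(-4)*(⅕))*12) = 9*(-(-5 - ⅖)*12) = 9*(-1*(-27/5)*12) = 9*((27/5)*12) = 9*(324/5) = 2916/5 ≈ 583.20)
(18900 + 24943/12910) + r = (18900 + 24943/12910) + 2916/5 = 244023943/12910 + 2916/5 = 50310611/2582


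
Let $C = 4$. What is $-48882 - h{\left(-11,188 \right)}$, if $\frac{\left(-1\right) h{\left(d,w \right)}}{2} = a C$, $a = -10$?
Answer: $-48962$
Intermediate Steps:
$h{\left(d,w \right)} = 80$ ($h{\left(d,w \right)} = - 2 \left(\left(-10\right) 4\right) = \left(-2\right) \left(-40\right) = 80$)
$-48882 - h{\left(-11,188 \right)} = -48882 - 80 = -48962$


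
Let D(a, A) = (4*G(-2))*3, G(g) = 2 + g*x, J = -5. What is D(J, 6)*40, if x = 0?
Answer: 960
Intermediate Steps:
G(g) = 2 (G(g) = 2 + g*0 = 2 + 0 = 2)
D(a, A) = 24 (D(a, A) = (4*2)*3 = 8*3 = 24)
D(J, 6)*40 = 24*40 = 960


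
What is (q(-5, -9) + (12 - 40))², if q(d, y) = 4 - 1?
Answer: 625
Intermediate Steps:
q(d, y) = 3
(q(-5, -9) + (12 - 40))² = (3 + (12 - 40))² = (3 - 28)² = (-25)² = 625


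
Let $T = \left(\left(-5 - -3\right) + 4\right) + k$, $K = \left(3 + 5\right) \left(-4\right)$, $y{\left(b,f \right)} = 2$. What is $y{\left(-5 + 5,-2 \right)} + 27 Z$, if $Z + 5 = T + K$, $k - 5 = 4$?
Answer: $-700$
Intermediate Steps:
$k = 9$ ($k = 5 + 4 = 9$)
$K = -32$ ($K = 8 \left(-4\right) = -32$)
$T = 11$ ($T = \left(\left(-5 - -3\right) + 4\right) + 9 = \left(\left(-5 + 3\right) + 4\right) + 9 = \left(-2 + 4\right) + 9 = 2 + 9 = 11$)
$Z = -26$ ($Z = -5 + \left(11 - 32\right) = -5 - 21 = -26$)
$y{\left(-5 + 5,-2 \right)} + 27 Z = 2 + 27 \left(-26\right) = 2 - 702 = -700$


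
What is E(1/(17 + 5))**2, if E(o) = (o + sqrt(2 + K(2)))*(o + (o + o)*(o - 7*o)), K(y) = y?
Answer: 50625/28344976 ≈ 0.0017860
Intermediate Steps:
E(o) = (2 + o)*(o - 12*o**2) (E(o) = (o + sqrt(2 + 2))*(o + (o + o)*(o - 7*o)) = (o + sqrt(4))*(o + (2*o)*(-6*o)) = (o + 2)*(o - 12*o**2) = (2 + o)*(o - 12*o**2))
E(1/(17 + 5))**2 = ((2 - 23/(17 + 5) - 12/(17 + 5)**2)/(17 + 5))**2 = ((2 - 23/22 - 12*(1/22)**2)/22)**2 = ((2 - 23*1/22 - 12*(1/22)**2)/22)**2 = ((2 - 23/22 - 12*1/484)/22)**2 = ((2 - 23/22 - 3/121)/22)**2 = ((1/22)*(225/242))**2 = (225/5324)**2 = 50625/28344976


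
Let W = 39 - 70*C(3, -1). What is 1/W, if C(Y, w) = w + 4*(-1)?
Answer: 1/389 ≈ 0.0025707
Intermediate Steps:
C(Y, w) = -4 + w (C(Y, w) = w - 4 = -4 + w)
W = 389 (W = 39 - 70*(-4 - 1) = 39 - 70*(-5) = 39 + 350 = 389)
1/W = 1/389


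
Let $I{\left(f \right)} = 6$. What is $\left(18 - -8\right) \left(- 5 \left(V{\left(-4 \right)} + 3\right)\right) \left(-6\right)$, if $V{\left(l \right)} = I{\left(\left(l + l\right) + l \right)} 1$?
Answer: $7020$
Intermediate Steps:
$V{\left(l \right)} = 6$ ($V{\left(l \right)} = 6 \cdot 1 = 6$)
$\left(18 - -8\right) \left(- 5 \left(V{\left(-4 \right)} + 3\right)\right) \left(-6\right) = \left(18 - -8\right) \left(- 5 \left(6 + 3\right)\right) \left(-6\right) = \left(18 + 8\right) \left(\left(-5\right) 9\right) \left(-6\right) = 26 \left(-45\right) \left(-6\right) = \left(-1170\right) \left(-6\right) = 7020$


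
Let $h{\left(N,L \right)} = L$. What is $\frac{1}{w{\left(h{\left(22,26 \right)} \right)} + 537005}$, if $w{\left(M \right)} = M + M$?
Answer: $\frac{1}{537057} \approx 1.862 \cdot 10^{-6}$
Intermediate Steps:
$w{\left(M \right)} = 2 M$
$\frac{1}{w{\left(h{\left(22,26 \right)} \right)} + 537005} = \frac{1}{2 \cdot 26 + 537005} = \frac{1}{52 + 537005} = \frac{1}{537057}$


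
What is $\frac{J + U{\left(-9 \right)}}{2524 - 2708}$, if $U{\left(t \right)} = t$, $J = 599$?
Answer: $- \frac{295}{92} \approx -3.2065$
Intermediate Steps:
$\frac{J + U{\left(-9 \right)}}{2524 - 2708} = \frac{599 - 9}{2524 - 2708} = \frac{590}{-184} = 590 \left(- \frac{1}{184}\right) = - \frac{295}{92}$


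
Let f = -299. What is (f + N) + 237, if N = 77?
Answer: 15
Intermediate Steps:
(f + N) + 237 = (-299 + 77) + 237 = -222 + 237 = 15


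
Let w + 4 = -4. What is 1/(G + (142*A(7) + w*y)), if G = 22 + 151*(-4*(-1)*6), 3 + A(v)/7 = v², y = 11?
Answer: 1/49282 ≈ 2.0291e-5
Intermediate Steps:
A(v) = -21 + 7*v²
w = -8 (w = -4 - 4 = -8)
G = 3646 (G = 22 + 151*(4*6) = 22 + 151*24 = 22 + 3624 = 3646)
1/(G + (142*A(7) + w*y)) = 1/(3646 + (142*(-21 + 7*7²) - 8*11)) = 1/(3646 + (142*(-21 + 7*49) - 88)) = 1/(3646 + (142*(-21 + 343) - 88)) = 1/(3646 + (142*322 - 88)) = 1/(3646 + (45724 - 88)) = 1/(3646 + 45636) = 1/49282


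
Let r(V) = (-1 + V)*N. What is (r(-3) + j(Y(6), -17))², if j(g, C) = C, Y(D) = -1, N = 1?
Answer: 441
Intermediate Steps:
r(V) = -1 + V (r(V) = (-1 + V)*1 = -1 + V)
(r(-3) + j(Y(6), -17))² = ((-1 - 3) - 17)² = (-4 - 17)² = (-21)² = 441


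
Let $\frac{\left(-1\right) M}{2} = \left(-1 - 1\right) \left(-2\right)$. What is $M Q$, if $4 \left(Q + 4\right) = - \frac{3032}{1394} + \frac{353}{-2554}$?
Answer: $\frac{32600113}{890069} \approx 36.627$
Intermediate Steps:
$M = -8$ ($M = - 2 \left(-1 - 1\right) \left(-2\right) = - 2 \left(\left(-2\right) \left(-2\right)\right) = \left(-2\right) 4 = -8$)
$Q = - \frac{32600113}{7120552}$ ($Q = -4 + \frac{- \frac{3032}{1394} + \frac{353}{-2554}}{4} = -4 + \frac{\left(-3032\right) \frac{1}{1394} + 353 \left(- \frac{1}{2554}\right)}{4} = -4 + \frac{- \frac{1516}{697} - \frac{353}{2554}}{4} = -4 + \frac{1}{4} \left(- \frac{4117905}{1780138}\right) = -4 - \frac{4117905}{7120552} = - \frac{32600113}{7120552} \approx -4.5783$)
$M Q = \left(-8\right) \left(- \frac{32600113}{7120552}\right) = \frac{32600113}{890069}$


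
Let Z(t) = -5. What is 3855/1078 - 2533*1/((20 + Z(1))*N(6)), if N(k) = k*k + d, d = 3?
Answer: -475399/630630 ≈ -0.75385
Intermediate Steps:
N(k) = 3 + k**2 (N(k) = k*k + 3 = k**2 + 3 = 3 + k**2)
3855/1078 - 2533*1/((20 + Z(1))*N(6)) = 3855/1078 - 2533*1/((3 + 6**2)*(20 - 5)) = 3855*(1/1078) - 2533*1/(15*(3 + 36)) = 3855/1078 - 2533/(39*15) = 3855/1078 - 2533/585 = -475399/630630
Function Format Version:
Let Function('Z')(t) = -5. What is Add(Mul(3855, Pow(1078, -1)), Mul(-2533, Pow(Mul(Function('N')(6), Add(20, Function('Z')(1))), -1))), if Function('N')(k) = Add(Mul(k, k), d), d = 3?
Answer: Rational(-475399, 630630) ≈ -0.75385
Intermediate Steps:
Function('N')(k) = Add(3, Pow(k, 2)) (Function('N')(k) = Add(Mul(k, k), 3) = Add(Pow(k, 2), 3) = Add(3, Pow(k, 2)))
Add(Mul(3855, Pow(1078, -1)), Mul(-2533, Pow(Mul(Function('N')(6), Add(20, Function('Z')(1))), -1))) = Add(Mul(3855, Pow(1078, -1)), Mul(-2533, Pow(Mul(Add(3, Pow(6, 2)), Add(20, -5)), -1))) = Add(Mul(3855, Rational(1, 1078)), Mul(-2533, Pow(Mul(Add(3, 36), 15), -1))) = Add(Rational(3855, 1078), Mul(-2533, Pow(Mul(39, 15), -1))) = Add(Rational(3855, 1078), Mul(-2533, Pow(585, -1))) = Add(Rational(3855, 1078), Mul(-2533, Rational(1, 585))) = Add(Rational(3855, 1078), Rational(-2533, 585)) = Rational(-475399, 630630)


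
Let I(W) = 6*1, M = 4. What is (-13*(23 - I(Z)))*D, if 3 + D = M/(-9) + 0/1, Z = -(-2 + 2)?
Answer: 6851/9 ≈ 761.22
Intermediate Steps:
Z = 0 (Z = -1*0 = 0)
I(W) = 6
D = -31/9 (D = -3 + (4/(-9) + 0/1) = -3 + (4*(-1/9) + 0*1) = -3 + (-4/9 + 0) = -3 - 4/9 = -31/9 ≈ -3.4444)
(-13*(23 - I(Z)))*D = -13*(23 - 1*6)*(-31/9) = -13*(23 - 6)*(-31/9) = -13*17*(-31/9) = -221*(-31/9) = 6851/9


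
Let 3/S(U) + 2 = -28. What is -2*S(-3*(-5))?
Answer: 1/5 ≈ 0.20000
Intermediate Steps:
S(U) = -1/10 (S(U) = 3/(-2 - 28) = 3/(-30) = 3*(-1/30) = -1/10)
-2*S(-3*(-5)) = -2*(-1/10) = 1/5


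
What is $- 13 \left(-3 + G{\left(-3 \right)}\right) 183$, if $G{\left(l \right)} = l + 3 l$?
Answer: $35685$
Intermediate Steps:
$G{\left(l \right)} = 4 l$
$- 13 \left(-3 + G{\left(-3 \right)}\right) 183 = - 13 \left(-3 + 4 \left(-3\right)\right) 183 = - 13 \left(-3 - 12\right) 183 = \left(-13\right) \left(-15\right) 183 = 195 \cdot 183 = 35685$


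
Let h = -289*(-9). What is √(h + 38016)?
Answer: 3*√4513 ≈ 201.54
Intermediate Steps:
h = 2601
√(h + 38016) = √(2601 + 38016) = √40617 = 3*√4513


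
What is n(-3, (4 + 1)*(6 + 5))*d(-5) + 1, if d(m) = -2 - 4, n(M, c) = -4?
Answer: 25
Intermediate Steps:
d(m) = -6
n(-3, (4 + 1)*(6 + 5))*d(-5) + 1 = -4*(-6) + 1 = 24 + 1 = 25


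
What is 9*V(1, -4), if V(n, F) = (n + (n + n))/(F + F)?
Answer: -27/8 ≈ -3.3750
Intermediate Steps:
V(n, F) = 3*n/(2*F) (V(n, F) = (n + 2*n)/((2*F)) = (3*n)*(1/(2*F)) = 3*n/(2*F))
9*V(1, -4) = 9*((3/2)*1/(-4)) = 9*((3/2)*1*(-1/4)) = 9*(-3/8) = -27/8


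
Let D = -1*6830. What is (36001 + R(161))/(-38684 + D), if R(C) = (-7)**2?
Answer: -2575/3251 ≈ -0.79206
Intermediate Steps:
R(C) = 49
D = -6830
(36001 + R(161))/(-38684 + D) = (36001 + 49)/(-38684 - 6830) = 36050/(-45514) = 36050*(-1/45514) = -2575/3251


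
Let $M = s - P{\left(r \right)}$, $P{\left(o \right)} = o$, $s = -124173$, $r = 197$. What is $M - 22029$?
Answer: $-146399$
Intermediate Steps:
$M = -124370$ ($M = -124173 - 197 = -124370$)
$M - 22029 = -124370 - 22029 = -146399$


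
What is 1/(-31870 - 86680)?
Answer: -1/118550 ≈ -8.4353e-6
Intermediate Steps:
1/(-31870 - 86680) = 1/(-118550) = -1/118550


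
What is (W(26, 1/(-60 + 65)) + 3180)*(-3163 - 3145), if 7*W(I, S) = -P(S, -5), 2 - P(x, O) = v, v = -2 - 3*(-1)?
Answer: -140409772/7 ≈ -2.0059e+7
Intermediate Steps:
v = 1 (v = -2 + 3 = 1)
P(x, O) = 1 (P(x, O) = 2 - 1*1 = 2 - 1 = 1)
W(I, S) = -1/7 (W(I, S) = (-1*1)/7 = (1/7)*(-1) = -1/7)
(W(26, 1/(-60 + 65)) + 3180)*(-3163 - 3145) = (-1/7 + 3180)*(-3163 - 3145) = (22259/7)*(-6308) = -140409772/7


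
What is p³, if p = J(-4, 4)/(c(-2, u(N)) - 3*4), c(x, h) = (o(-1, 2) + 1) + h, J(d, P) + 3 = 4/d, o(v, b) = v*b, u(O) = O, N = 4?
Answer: 64/729 ≈ 0.087791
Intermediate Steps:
o(v, b) = b*v
J(d, P) = -3 + 4/d
c(x, h) = -1 + h (c(x, h) = (2*(-1) + 1) + h = (-2 + 1) + h = -1 + h)
p = 4/9 (p = (-3 + 4/(-4))/((-1 + 4) - 3*4) = (-3 + 4*(-¼))/(3 - 1*12) = (-3 - 1)/(3 - 12) = -4/(-9) = -4*(-⅑) = 4/9 ≈ 0.44444)
p³ = (4/9)³ = 64/729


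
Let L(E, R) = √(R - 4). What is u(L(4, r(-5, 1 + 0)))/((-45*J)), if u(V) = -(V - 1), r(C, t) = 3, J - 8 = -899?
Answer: 1/40095 - I/40095 ≈ 2.4941e-5 - 2.4941e-5*I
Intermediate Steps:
J = -891 (J = 8 - 899 = -891)
L(E, R) = √(-4 + R)
u(V) = 1 - V (u(V) = -(-1 + V) = 1 - V)
u(L(4, r(-5, 1 + 0)))/((-45*J)) = (1 - √(-4 + 3))/((-45*(-891))) = (1 - √(-1))/40095 = (1 - I)*(1/40095) = 1/40095 - I/40095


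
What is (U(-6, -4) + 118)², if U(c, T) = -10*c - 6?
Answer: 29584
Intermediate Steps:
U(c, T) = -6 - 10*c
(U(-6, -4) + 118)² = ((-6 - 10*(-6)) + 118)² = ((-6 + 60) + 118)² = (54 + 118)² = 172² = 29584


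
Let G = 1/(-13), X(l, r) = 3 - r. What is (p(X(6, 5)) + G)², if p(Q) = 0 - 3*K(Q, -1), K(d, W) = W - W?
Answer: 1/169 ≈ 0.0059172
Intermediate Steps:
K(d, W) = 0
G = -1/13 ≈ -0.076923
p(Q) = 0 (p(Q) = 0 - 3*0 = 0 + 0 = 0)
(p(X(6, 5)) + G)² = (0 - 1/13)² = (-1/13)² = 1/169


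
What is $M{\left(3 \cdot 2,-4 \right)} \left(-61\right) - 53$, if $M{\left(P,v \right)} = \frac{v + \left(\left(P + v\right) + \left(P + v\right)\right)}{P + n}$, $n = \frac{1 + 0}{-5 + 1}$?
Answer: $-53$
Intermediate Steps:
$n = - \frac{1}{4}$ ($n = 1 \frac{1}{-4} = 1 \left(- \frac{1}{4}\right) = - \frac{1}{4} \approx -0.25$)
$M{\left(P,v \right)} = \frac{2 P + 3 v}{- \frac{1}{4} + P}$ ($M{\left(P,v \right)} = \frac{v + \left(\left(P + v\right) + \left(P + v\right)\right)}{P - \frac{1}{4}} = \frac{v + \left(2 P + 2 v\right)}{- \frac{1}{4} + P} = \frac{2 P + 3 v}{- \frac{1}{4} + P}$)
$M{\left(3 \cdot 2,-4 \right)} \left(-61\right) - 53 = \frac{4 \left(2 \cdot 3 \cdot 2 + 3 \left(-4\right)\right)}{-1 + 4 \cdot 3 \cdot 2} \left(-61\right) - 53 = \frac{4 \left(2 \cdot 6 - 12\right)}{-1 + 4 \cdot 6} \left(-61\right) - 53 = \frac{4 \left(12 - 12\right)}{-1 + 24} \left(-61\right) - 53 = 4 \cdot \frac{1}{23} \cdot 0 \left(-61\right) - 53 = 0 \left(-61\right) - 53 = 0 - 53 = -53$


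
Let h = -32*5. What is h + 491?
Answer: 331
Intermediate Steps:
h = -160
h + 491 = -160 + 491 = 331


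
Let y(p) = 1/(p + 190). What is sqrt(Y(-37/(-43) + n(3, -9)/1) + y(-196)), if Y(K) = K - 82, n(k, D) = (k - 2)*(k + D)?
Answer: 5*I*sqrt(232458)/258 ≈ 9.3438*I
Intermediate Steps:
n(k, D) = (-2 + k)*(D + k)
y(p) = 1/(190 + p)
Y(K) = -82 + K
sqrt(Y(-37/(-43) + n(3, -9)/1) + y(-196)) = sqrt((-82 + (-37/(-43) + (3**2 - 2*(-9) - 2*3 - 9*3)/1)) + 1/(190 - 196)) = sqrt((-82 + (-37*(-1/43) + (9 + 18 - 6 - 27)*1)) + 1/(-6)) = sqrt((-82 + (37/43 - 6*1)) - 1/6) = sqrt((-82 + (37/43 - 6)) - 1/6) = sqrt((-82 - 221/43) - 1/6) = sqrt(-3747/43 - 1/6) = sqrt(-22525/258) = 5*I*sqrt(232458)/258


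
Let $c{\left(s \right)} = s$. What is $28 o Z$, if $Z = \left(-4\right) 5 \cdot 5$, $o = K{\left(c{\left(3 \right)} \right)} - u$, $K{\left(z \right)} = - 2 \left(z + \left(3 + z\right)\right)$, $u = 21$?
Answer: $109200$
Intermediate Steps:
$K{\left(z \right)} = -6 - 4 z$ ($K{\left(z \right)} = - 2 \left(3 + 2 z\right) = -6 - 4 z$)
$o = -39$ ($o = \left(-6 - 12\right) - 21 = -18 - 21 = -39$)
$Z = -100$ ($Z = \left(-20\right) 5 = -100$)
$28 o Z = 28 \left(-39\right) \left(-100\right) = \left(-1092\right) \left(-100\right) = 109200$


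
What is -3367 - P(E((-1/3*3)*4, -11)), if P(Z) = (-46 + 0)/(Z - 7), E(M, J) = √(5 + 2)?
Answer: -10124/3 - 23*√7/21 ≈ -3377.6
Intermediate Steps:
E(M, J) = √7
P(Z) = -46/(-7 + Z)
-3367 - P(E((-1/3*3)*4, -11)) = -3367 - (-46)/(-7 + √7) = -3367 + 46/(-7 + √7)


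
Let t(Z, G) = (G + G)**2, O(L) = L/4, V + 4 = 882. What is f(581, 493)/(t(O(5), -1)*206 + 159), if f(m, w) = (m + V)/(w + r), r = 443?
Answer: 1459/920088 ≈ 0.0015857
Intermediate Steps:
V = 878 (V = -4 + 882 = 878)
O(L) = L/4 (O(L) = L*(1/4) = L/4)
t(Z, G) = 4*G**2 (t(Z, G) = (2*G)**2 = 4*G**2)
f(m, w) = (878 + m)/(443 + w) (f(m, w) = (m + 878)/(w + 443) = (878 + m)/(443 + w))
f(581, 493)/(t(O(5), -1)*206 + 159) = ((878 + 581)/(443 + 493))/((4*(-1)**2)*206 + 159) = (1459/936)/((4*1)*206 + 159) = ((1/936)*1459)/(4*206 + 159) = 1459/(936*(824 + 159)) = (1459/936)/983 = (1459/936)*(1/983) = 1459/920088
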